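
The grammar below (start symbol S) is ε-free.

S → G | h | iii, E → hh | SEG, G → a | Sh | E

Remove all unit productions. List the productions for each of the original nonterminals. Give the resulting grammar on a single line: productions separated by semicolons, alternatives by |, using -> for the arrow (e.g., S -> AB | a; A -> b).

S -> a | h | Sh | hh | SEG | iii; E -> hh | SEG; G -> a | Sh | hh | SEG

Unit productions: G->E, S->G.
Unit pairs (A ⇒* B via units): (G,E), (S,E), (S,G).
S: inherits non-unit rules of {E, G, S} → SEG | Sh | a | h | hh | iii.
E: inherits non-unit rules of {E} → SEG | hh.
G: inherits non-unit rules of {E, G} → SEG | Sh | a | hh.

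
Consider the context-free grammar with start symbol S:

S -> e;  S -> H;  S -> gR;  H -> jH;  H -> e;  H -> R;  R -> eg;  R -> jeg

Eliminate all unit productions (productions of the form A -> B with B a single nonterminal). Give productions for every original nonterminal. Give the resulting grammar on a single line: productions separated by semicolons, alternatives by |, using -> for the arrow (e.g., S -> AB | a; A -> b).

Unit productions: H->R, S->H.
Unit pairs (A ⇒* B via units): (H,R), (S,H), (S,R).
S: inherits non-unit rules of {H, R, S} → e | eg | gR | jH | jeg.
H: inherits non-unit rules of {H, R} → e | eg | jH | jeg.
R: inherits non-unit rules of {R} → eg | jeg.

S -> e | eg | gR | jH | jeg; H -> e | eg | jH | jeg; R -> eg | jeg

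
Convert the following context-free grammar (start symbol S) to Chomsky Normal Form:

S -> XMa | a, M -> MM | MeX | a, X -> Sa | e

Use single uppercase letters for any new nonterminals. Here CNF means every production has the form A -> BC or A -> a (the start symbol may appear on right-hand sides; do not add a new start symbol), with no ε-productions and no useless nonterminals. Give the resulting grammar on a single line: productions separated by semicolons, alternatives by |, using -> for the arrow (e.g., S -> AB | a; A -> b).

S -> a | XD; A -> e; B -> a; C -> AX; D -> MB; M -> a | MC | MM; X -> e | SB

No ε-productions.
No unit productions to eliminate.
TERM: introduce B -> a, A -> e and substitute in every rule of length ≥2.
BIN: M -> MAX becomes M -> MC, C -> AX; S -> XMB becomes S -> XD, D -> MB.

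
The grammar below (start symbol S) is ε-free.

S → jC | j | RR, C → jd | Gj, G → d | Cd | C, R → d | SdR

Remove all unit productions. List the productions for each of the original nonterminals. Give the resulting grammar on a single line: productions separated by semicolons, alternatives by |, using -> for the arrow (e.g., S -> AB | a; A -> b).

S -> j | RR | jC; C -> Gj | jd; G -> d | Cd | Gj | jd; R -> d | SdR

Unit productions: G->C.
Unit pairs (A ⇒* B via units): (G,C).
S: inherits non-unit rules of {S} → RR | j | jC.
C: inherits non-unit rules of {C} → Gj | jd.
G: inherits non-unit rules of {C, G} → Cd | Gj | d | jd.
R: inherits non-unit rules of {R} → SdR | d.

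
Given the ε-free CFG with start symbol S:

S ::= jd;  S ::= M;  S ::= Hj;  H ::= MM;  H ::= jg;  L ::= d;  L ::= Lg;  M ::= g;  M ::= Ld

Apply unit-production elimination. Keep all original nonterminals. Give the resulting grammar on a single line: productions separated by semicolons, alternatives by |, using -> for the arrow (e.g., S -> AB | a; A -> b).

S -> g | Hj | Ld | jd; H -> MM | jg; L -> d | Lg; M -> g | Ld

Unit productions: S->M.
Unit pairs (A ⇒* B via units): (S,M).
S: inherits non-unit rules of {M, S} → Hj | Ld | g | jd.
H: inherits non-unit rules of {H} → MM | jg.
L: inherits non-unit rules of {L} → Lg | d.
M: inherits non-unit rules of {M} → Ld | g.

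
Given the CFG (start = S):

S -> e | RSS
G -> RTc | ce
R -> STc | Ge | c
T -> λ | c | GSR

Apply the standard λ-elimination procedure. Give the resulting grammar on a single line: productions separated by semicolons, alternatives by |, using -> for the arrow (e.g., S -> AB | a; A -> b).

Nullable set: {T}.
G -> RTc: T nullable, giving RTc | Rc.
R -> STc: T nullable, giving STc | Sc.
Drop T -> λ.
Unchanged (no nullable symbols): S -> RSS; S -> e; G -> ce; R -> Ge; R -> c; T -> GSR; T -> c.

S -> e | RSS; G -> Rc | ce | RTc; R -> c | Ge | Sc | STc; T -> c | GSR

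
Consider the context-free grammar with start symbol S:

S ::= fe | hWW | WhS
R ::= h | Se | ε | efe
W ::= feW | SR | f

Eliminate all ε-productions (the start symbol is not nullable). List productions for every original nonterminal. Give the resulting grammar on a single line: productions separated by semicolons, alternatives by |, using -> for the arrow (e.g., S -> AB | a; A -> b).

Nullable set: {R}.
Drop R -> ε.
W -> SR: R nullable, giving S | SR.
Unchanged (no nullable symbols): S -> WhS; S -> fe; S -> hWW; R -> Se; R -> efe; R -> h; W -> f; W -> feW.

S -> fe | WhS | hWW; R -> h | Se | efe; W -> S | f | SR | feW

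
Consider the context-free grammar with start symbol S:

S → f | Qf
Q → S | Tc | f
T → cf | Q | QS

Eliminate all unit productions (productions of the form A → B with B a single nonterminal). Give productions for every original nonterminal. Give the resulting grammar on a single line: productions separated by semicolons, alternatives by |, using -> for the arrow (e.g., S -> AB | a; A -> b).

Unit productions: Q->S, T->Q.
Unit pairs (A ⇒* B via units): (Q,S), (T,Q), (T,S).
S: inherits non-unit rules of {S} → Qf | f.
Q: inherits non-unit rules of {Q, S} → Qf | Tc | f.
T: inherits non-unit rules of {Q, S, T} → QS | Qf | Tc | cf | f.

S -> f | Qf; Q -> f | Qf | Tc; T -> f | QS | Qf | Tc | cf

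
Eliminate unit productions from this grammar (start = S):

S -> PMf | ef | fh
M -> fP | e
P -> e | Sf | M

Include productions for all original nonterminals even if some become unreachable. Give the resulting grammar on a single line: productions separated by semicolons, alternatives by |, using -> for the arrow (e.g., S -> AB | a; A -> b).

S -> ef | fh | PMf; M -> e | fP; P -> e | Sf | fP

Unit productions: P->M.
Unit pairs (A ⇒* B via units): (P,M).
S: inherits non-unit rules of {S} → PMf | ef | fh.
M: inherits non-unit rules of {M} → e | fP.
P: inherits non-unit rules of {M, P} → Sf | e | fP.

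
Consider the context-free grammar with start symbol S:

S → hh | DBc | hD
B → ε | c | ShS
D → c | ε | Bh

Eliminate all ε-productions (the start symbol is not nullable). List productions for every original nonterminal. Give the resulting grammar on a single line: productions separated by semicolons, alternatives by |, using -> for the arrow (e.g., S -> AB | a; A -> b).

Nullable set: {B, D}.
S -> DBc: D, B nullable, giving Bc | DBc | Dc | c.
S -> hD: D nullable, giving h | hD.
Drop B -> ε.
Drop D -> ε.
D -> Bh: B nullable, giving Bh | h.
Unchanged (no nullable symbols): S -> hh; B -> ShS; B -> c; D -> c.

S -> c | h | Bc | Dc | hD | hh | DBc; B -> c | ShS; D -> c | h | Bh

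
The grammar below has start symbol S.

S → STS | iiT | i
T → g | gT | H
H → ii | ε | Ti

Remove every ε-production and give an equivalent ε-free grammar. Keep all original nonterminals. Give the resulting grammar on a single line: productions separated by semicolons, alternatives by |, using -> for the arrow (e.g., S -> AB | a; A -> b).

S -> i | SS | ii | STS | iiT; H -> i | Ti | ii; T -> H | g | gT

Nullable set: {H, T}.
S -> STS: T nullable, giving SS | STS.
S -> iiT: T nullable, giving ii | iiT.
Drop H -> ε.
H -> Ti: T nullable, giving Ti | i.
T -> H: H nullable, giving H.
T -> gT: T nullable, giving g | gT.
Unchanged (no nullable symbols): S -> i; H -> ii; T -> g.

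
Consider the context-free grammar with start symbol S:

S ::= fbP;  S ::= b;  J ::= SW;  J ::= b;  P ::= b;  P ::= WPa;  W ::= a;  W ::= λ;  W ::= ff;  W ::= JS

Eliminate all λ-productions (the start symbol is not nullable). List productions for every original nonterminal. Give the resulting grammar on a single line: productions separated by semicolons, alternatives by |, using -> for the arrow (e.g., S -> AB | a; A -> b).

S -> b | fbP; J -> S | b | SW; P -> b | Pa | WPa; W -> a | JS | ff

Nullable set: {W}.
J -> SW: W nullable, giving S | SW.
P -> WPa: W nullable, giving Pa | WPa.
Drop W -> λ.
Unchanged (no nullable symbols): S -> b; S -> fbP; J -> b; P -> b; W -> JS; W -> a; W -> ff.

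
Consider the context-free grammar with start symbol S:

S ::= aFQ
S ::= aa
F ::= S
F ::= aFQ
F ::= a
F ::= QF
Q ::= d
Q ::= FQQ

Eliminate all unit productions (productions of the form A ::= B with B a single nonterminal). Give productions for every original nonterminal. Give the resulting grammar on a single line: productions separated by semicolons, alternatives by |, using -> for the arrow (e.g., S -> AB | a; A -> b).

Unit productions: F->S.
Unit pairs (A ⇒* B via units): (F,S).
S: inherits non-unit rules of {S} → aFQ | aa.
F: inherits non-unit rules of {F, S} → QF | a | aFQ | aa.
Q: inherits non-unit rules of {Q} → FQQ | d.

S -> aa | aFQ; F -> a | QF | aa | aFQ; Q -> d | FQQ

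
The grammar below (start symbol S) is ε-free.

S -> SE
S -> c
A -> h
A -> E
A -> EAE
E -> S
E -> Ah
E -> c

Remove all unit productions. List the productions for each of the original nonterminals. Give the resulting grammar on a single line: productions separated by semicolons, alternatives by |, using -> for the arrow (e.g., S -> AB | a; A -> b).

S -> c | SE; A -> c | h | Ah | SE | EAE; E -> c | Ah | SE

Unit productions: A->E, E->S.
Unit pairs (A ⇒* B via units): (A,E), (A,S), (E,S).
S: inherits non-unit rules of {S} → SE | c.
A: inherits non-unit rules of {A, E, S} → Ah | EAE | SE | c | h.
E: inherits non-unit rules of {E, S} → Ah | SE | c.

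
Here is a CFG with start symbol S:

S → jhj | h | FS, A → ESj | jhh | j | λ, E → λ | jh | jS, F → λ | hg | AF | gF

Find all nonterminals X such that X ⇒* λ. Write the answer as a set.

{A, E, F}

Directly nullable (have an ε-rule): {A, E, F}.
Not nullable: S — each has a terminal in every rule's right-hand side or depends on a non-nullable symbol.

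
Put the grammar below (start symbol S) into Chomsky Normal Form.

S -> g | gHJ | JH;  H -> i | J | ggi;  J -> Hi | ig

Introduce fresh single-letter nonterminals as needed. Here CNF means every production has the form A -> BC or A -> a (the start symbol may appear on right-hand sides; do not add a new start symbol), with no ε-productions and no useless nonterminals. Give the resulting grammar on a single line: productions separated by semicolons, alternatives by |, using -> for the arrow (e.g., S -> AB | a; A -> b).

S -> g | BD | JH; A -> i; B -> g; C -> BA; D -> HJ; H -> i | AB | BC | HA; J -> AB | HA

No ε-productions.
After unit-elimination: S -> g | JH | gHJ; H -> i | Hi | ig | ggi; J -> Hi | ig.
TERM: introduce B -> g, A -> i and substitute in every rule of length ≥2.
BIN: H -> BBA becomes H -> BC, C -> BA; S -> BHJ becomes S -> BD, D -> HJ.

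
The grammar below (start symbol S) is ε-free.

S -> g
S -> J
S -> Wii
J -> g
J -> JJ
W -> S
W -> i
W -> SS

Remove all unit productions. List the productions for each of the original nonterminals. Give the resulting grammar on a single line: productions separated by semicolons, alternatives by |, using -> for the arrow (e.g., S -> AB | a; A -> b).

Unit productions: S->J, W->S.
Unit pairs (A ⇒* B via units): (S,J), (W,J), (W,S).
S: inherits non-unit rules of {J, S} → JJ | Wii | g.
J: inherits non-unit rules of {J} → JJ | g.
W: inherits non-unit rules of {J, S, W} → JJ | SS | Wii | g | i.

S -> g | JJ | Wii; J -> g | JJ; W -> g | i | JJ | SS | Wii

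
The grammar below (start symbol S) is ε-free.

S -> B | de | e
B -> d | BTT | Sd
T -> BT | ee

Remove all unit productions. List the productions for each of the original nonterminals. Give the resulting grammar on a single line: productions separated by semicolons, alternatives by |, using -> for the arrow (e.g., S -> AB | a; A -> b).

Unit productions: S->B.
Unit pairs (A ⇒* B via units): (S,B).
S: inherits non-unit rules of {B, S} → BTT | Sd | d | de | e.
B: inherits non-unit rules of {B} → BTT | Sd | d.
T: inherits non-unit rules of {T} → BT | ee.

S -> d | e | Sd | de | BTT; B -> d | Sd | BTT; T -> BT | ee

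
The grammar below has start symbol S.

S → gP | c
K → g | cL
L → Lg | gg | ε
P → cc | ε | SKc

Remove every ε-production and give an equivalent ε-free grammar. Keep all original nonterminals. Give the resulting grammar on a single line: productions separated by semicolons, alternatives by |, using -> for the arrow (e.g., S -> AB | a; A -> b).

Nullable set: {L, P}.
S -> gP: P nullable, giving g | gP.
K -> cL: L nullable, giving c | cL.
Drop L -> ε.
L -> Lg: L nullable, giving Lg | g.
Drop P -> ε.
Unchanged (no nullable symbols): S -> c; K -> g; L -> gg; P -> SKc; P -> cc.

S -> c | g | gP; K -> c | g | cL; L -> g | Lg | gg; P -> cc | SKc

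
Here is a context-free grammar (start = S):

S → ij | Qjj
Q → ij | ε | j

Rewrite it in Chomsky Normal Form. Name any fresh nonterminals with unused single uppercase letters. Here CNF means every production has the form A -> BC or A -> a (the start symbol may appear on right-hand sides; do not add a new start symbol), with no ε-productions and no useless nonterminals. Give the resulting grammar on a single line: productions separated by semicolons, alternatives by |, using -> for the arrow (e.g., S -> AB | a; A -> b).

S -> AB | BB | QC; A -> i; B -> j; C -> BB; Q -> j | AB

Nullable: {Q}; after ε-elimination: S -> ij | jj | Qjj; Q -> j | ij.
No unit productions to eliminate.
TERM: introduce A -> i, B -> j and substitute in every rule of length ≥2.
BIN: S -> QBB becomes S -> QC, C -> BB.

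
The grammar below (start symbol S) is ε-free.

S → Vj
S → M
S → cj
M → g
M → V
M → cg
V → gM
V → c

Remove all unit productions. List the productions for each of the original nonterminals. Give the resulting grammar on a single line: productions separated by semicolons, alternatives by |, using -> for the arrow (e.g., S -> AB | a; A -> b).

S -> c | g | Vj | cg | cj | gM; M -> c | g | cg | gM; V -> c | gM

Unit productions: M->V, S->M.
Unit pairs (A ⇒* B via units): (M,V), (S,M), (S,V).
S: inherits non-unit rules of {M, S, V} → Vj | c | cg | cj | g | gM.
M: inherits non-unit rules of {M, V} → c | cg | g | gM.
V: inherits non-unit rules of {V} → c | gM.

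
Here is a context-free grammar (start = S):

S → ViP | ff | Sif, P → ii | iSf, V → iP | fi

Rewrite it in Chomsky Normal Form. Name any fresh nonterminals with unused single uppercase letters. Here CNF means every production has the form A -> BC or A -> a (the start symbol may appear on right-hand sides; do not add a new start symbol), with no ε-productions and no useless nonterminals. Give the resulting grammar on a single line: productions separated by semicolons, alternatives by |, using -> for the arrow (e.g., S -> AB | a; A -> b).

S -> BB | SD | VE; A -> i; B -> f; C -> SB; D -> AB; E -> AP; P -> AA | AC; V -> AP | BA

No ε-productions.
No unit productions to eliminate.
TERM: introduce B -> f, A -> i and substitute in every rule of length ≥2.
BIN: P -> ASB becomes P -> AC, C -> SB; S -> SAB becomes S -> SD, D -> AB; S -> VAP becomes S -> VE, E -> AP.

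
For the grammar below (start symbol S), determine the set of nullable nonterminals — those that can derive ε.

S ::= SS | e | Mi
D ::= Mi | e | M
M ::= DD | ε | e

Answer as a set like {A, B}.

{D, M}

Directly nullable (have an ε-rule): {M}.
D is nullable via D -> M (every symbol on the right is already known nullable).
Not nullable: S — each has a terminal in every rule's right-hand side or depends on a non-nullable symbol.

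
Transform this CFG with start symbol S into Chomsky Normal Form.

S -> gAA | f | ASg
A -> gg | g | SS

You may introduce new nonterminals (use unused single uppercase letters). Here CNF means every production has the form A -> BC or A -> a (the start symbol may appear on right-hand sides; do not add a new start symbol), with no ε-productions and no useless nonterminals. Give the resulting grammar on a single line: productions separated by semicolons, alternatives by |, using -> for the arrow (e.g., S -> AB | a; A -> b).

S -> f | AC | BD; A -> g | BB | SS; B -> g; C -> SB; D -> AA

No ε-productions.
No unit productions to eliminate.
TERM: introduce B -> g and substitute in every rule of length ≥2.
BIN: S -> ASB becomes S -> AC, C -> SB; S -> BAA becomes S -> BD, D -> AA.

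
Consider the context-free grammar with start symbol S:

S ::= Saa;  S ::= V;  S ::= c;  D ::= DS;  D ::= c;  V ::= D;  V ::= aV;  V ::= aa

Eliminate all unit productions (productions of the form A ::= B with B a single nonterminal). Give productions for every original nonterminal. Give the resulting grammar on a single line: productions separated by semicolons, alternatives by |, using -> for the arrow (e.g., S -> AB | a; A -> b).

Unit productions: S->V, V->D.
Unit pairs (A ⇒* B via units): (S,D), (S,V), (V,D).
S: inherits non-unit rules of {D, S, V} → DS | Saa | aV | aa | c.
D: inherits non-unit rules of {D} → DS | c.
V: inherits non-unit rules of {D, V} → DS | aV | aa | c.

S -> c | DS | aV | aa | Saa; D -> c | DS; V -> c | DS | aV | aa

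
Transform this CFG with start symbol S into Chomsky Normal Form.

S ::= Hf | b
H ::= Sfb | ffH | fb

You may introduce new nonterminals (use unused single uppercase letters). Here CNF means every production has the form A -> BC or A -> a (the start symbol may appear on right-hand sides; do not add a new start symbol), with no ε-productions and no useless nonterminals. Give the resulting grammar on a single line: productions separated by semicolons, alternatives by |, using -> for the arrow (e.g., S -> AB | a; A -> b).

No ε-productions.
No unit productions to eliminate.
TERM: introduce B -> b, A -> f and substitute in every rule of length ≥2.
BIN: H -> AAH becomes H -> AC, C -> AH; H -> SAB becomes H -> SD, D -> AB.

S -> b | HA; A -> f; B -> b; C -> AH; D -> AB; H -> AB | AC | SD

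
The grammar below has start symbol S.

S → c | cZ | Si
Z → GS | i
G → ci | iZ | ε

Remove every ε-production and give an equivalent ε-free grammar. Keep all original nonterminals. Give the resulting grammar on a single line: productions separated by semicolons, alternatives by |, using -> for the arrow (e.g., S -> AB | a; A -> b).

Nullable set: {G}.
Drop G -> ε.
Z -> GS: G nullable, giving GS | S.
Unchanged (no nullable symbols): S -> Si; S -> c; S -> cZ; G -> ci; G -> iZ; Z -> i.

S -> c | Si | cZ; G -> ci | iZ; Z -> S | i | GS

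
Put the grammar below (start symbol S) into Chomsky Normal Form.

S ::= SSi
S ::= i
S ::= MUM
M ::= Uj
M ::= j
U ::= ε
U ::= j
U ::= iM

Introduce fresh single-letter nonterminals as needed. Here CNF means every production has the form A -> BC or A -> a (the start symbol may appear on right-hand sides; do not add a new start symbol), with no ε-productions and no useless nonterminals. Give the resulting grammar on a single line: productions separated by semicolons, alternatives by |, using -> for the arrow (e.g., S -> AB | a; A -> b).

S -> i | MC | MM | SD; A -> j; B -> i; C -> UM; D -> SB; M -> j | UA; U -> j | BM

Nullable: {U}; after ε-elimination: S -> i | MM | MUM | SSi; M -> j | Uj; U -> j | iM.
No unit productions to eliminate.
TERM: introduce B -> i, A -> j and substitute in every rule of length ≥2.
BIN: S -> MUM becomes S -> MC, C -> UM; S -> SSB becomes S -> SD, D -> SB.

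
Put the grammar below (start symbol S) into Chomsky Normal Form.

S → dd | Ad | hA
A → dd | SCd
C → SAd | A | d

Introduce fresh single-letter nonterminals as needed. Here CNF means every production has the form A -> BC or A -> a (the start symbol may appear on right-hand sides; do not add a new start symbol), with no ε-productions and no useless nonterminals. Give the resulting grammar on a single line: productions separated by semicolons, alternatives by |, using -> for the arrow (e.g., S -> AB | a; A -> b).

No ε-productions.
After unit-elimination: S -> Ad | dd | hA; A -> dd | SCd; C -> d | dd | SAd | SCd.
TERM: introduce B -> d, D -> h and substitute in every rule of length ≥2.
BIN: A -> SCB becomes A -> SE, E -> CB; C -> SAB becomes C -> SF, F -> AB; C -> SCB becomes C -> SG, G -> CB.

S -> AB | BB | DA; A -> BB | SE; B -> d; C -> d | BB | SF | SG; D -> h; E -> CB; F -> AB; G -> CB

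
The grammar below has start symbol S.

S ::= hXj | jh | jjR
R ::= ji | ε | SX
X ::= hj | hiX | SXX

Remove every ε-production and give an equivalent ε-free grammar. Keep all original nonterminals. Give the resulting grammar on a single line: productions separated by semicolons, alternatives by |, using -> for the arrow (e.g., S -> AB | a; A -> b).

S -> jh | jj | hXj | jjR; R -> SX | ji; X -> hj | SXX | hiX

Nullable set: {R}.
S -> jjR: R nullable, giving jj | jjR.
Drop R -> ε.
Unchanged (no nullable symbols): S -> hXj; S -> jh; R -> SX; R -> ji; X -> SXX; X -> hiX; X -> hj.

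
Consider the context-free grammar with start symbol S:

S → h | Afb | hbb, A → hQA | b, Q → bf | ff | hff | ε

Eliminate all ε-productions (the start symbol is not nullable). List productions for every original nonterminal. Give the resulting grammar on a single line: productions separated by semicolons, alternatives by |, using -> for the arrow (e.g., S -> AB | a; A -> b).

Nullable set: {Q}.
A -> hQA: Q nullable, giving hA | hQA.
Drop Q -> ε.
Unchanged (no nullable symbols): S -> Afb; S -> h; S -> hbb; A -> b; Q -> bf; Q -> ff; Q -> hff.

S -> h | Afb | hbb; A -> b | hA | hQA; Q -> bf | ff | hff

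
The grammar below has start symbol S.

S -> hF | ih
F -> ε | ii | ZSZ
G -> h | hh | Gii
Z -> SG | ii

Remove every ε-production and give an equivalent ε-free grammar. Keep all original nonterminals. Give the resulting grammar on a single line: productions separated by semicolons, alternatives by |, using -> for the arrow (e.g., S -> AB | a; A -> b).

Nullable set: {F}.
S -> hF: F nullable, giving h | hF.
Drop F -> ε.
Unchanged (no nullable symbols): S -> ih; F -> ZSZ; F -> ii; G -> Gii; G -> h; G -> hh; Z -> SG; Z -> ii.

S -> h | hF | ih; F -> ii | ZSZ; G -> h | hh | Gii; Z -> SG | ii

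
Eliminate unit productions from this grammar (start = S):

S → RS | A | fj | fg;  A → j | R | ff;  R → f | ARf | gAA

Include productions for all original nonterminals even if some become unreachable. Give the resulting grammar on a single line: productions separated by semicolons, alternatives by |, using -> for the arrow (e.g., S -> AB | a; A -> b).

Unit productions: A->R, S->A.
Unit pairs (A ⇒* B via units): (A,R), (S,A), (S,R).
S: inherits non-unit rules of {A, R, S} → ARf | RS | f | ff | fg | fj | gAA | j.
A: inherits non-unit rules of {A, R} → ARf | f | ff | gAA | j.
R: inherits non-unit rules of {R} → ARf | f | gAA.

S -> f | j | RS | ff | fg | fj | ARf | gAA; A -> f | j | ff | ARf | gAA; R -> f | ARf | gAA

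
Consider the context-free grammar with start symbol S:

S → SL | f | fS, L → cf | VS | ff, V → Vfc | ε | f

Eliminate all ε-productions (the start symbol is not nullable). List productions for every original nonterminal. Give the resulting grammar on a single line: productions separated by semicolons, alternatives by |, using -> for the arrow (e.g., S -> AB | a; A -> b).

S -> f | SL | fS; L -> S | VS | cf | ff; V -> f | fc | Vfc

Nullable set: {V}.
L -> VS: V nullable, giving S | VS.
Drop V -> ε.
V -> Vfc: V nullable, giving Vfc | fc.
Unchanged (no nullable symbols): S -> SL; S -> f; S -> fS; L -> cf; L -> ff; V -> f.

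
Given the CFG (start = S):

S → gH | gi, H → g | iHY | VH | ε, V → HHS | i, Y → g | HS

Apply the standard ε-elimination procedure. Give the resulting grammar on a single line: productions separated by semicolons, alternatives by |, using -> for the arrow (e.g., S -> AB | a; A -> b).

S -> g | gH | gi; H -> V | g | VH | iY | iHY; V -> S | i | HS | HHS; Y -> S | g | HS

Nullable set: {H}.
S -> gH: H nullable, giving g | gH.
Drop H -> ε.
H -> VH: H nullable, giving V | VH.
H -> iHY: H nullable, giving iHY | iY.
V -> HHS: H, H nullable, giving HHS | HS | S.
Y -> HS: H nullable, giving HS | S.
Unchanged (no nullable symbols): S -> gi; H -> g; V -> i; Y -> g.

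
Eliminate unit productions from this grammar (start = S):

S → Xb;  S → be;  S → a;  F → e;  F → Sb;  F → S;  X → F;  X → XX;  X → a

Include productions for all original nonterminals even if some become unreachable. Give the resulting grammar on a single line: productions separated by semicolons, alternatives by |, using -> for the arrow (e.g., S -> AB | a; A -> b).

S -> a | Xb | be; F -> a | e | Sb | Xb | be; X -> a | e | Sb | XX | Xb | be

Unit productions: F->S, X->F.
Unit pairs (A ⇒* B via units): (F,S), (X,F), (X,S).
S: inherits non-unit rules of {S} → Xb | a | be.
F: inherits non-unit rules of {F, S} → Sb | Xb | a | be | e.
X: inherits non-unit rules of {F, S, X} → Sb | XX | Xb | a | be | e.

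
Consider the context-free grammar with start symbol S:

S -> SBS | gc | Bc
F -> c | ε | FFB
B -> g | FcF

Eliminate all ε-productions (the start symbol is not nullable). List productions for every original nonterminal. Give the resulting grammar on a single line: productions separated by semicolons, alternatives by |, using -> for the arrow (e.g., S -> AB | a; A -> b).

Nullable set: {F}.
B -> FcF: F, F nullable, giving Fc | FcF | c | cF.
Drop F -> ε.
F -> FFB: F, F nullable, giving B | FB | FFB.
Unchanged (no nullable symbols): S -> Bc; S -> SBS; S -> gc; B -> g; F -> c.

S -> Bc | gc | SBS; B -> c | g | Fc | cF | FcF; F -> B | c | FB | FFB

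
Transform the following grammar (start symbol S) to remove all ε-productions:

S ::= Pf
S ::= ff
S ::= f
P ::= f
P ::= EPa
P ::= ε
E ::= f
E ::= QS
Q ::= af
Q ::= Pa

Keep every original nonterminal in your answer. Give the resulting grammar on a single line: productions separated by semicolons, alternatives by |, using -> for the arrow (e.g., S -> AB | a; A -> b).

Nullable set: {P}.
S -> Pf: P nullable, giving Pf | f.
Drop P -> ε.
P -> EPa: P nullable, giving EPa | Ea.
Q -> Pa: P nullable, giving Pa | a.
Unchanged (no nullable symbols): S -> f; S -> ff; E -> QS; E -> f; P -> f; Q -> af.

S -> f | Pf | ff; E -> f | QS; P -> f | Ea | EPa; Q -> a | Pa | af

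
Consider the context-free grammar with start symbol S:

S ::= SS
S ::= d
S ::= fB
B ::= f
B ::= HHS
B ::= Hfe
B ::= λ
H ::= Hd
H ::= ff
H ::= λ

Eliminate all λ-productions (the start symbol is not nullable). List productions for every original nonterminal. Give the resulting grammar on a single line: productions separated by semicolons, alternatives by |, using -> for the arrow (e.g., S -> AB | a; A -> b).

S -> d | f | SS | fB; B -> S | f | HS | fe | HHS | Hfe; H -> d | Hd | ff

Nullable set: {B, H}.
S -> fB: B nullable, giving f | fB.
Drop B -> λ.
B -> HHS: H, H nullable, giving HHS | HS | S.
B -> Hfe: H nullable, giving Hfe | fe.
Drop H -> λ.
H -> Hd: H nullable, giving Hd | d.
Unchanged (no nullable symbols): S -> SS; S -> d; B -> f; H -> ff.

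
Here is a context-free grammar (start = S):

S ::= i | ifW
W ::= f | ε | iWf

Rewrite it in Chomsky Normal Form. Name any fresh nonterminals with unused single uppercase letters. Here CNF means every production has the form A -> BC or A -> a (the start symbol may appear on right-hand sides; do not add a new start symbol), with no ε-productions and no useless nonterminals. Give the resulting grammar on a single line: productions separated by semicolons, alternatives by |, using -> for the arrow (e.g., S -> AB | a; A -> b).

Nullable: {W}; after ε-elimination: S -> i | if | ifW; W -> f | if | iWf.
No unit productions to eliminate.
TERM: introduce B -> f, A -> i and substitute in every rule of length ≥2.
BIN: S -> ABW becomes S -> AC, C -> BW; W -> AWB becomes W -> AD, D -> WB.

S -> i | AB | AC; A -> i; B -> f; C -> BW; D -> WB; W -> f | AB | AD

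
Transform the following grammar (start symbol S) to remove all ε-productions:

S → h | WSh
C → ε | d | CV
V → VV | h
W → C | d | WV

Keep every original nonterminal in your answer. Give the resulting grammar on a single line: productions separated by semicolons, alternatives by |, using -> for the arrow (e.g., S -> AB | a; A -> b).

S -> h | Sh | WSh; C -> V | d | CV; V -> h | VV; W -> C | V | d | WV

Nullable set: {C, W}.
S -> WSh: W nullable, giving Sh | WSh.
Drop C -> ε.
C -> CV: C nullable, giving CV | V.
W -> C: C nullable, giving C.
W -> WV: W nullable, giving V | WV.
Unchanged (no nullable symbols): S -> h; C -> d; V -> VV; V -> h; W -> d.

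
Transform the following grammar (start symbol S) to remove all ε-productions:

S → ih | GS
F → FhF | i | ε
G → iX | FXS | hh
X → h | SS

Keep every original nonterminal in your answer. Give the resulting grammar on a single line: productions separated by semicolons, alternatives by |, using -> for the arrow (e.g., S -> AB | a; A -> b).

Nullable set: {F}.
Drop F -> ε.
F -> FhF: F, F nullable, giving Fh | FhF | h | hF.
G -> FXS: F nullable, giving FXS | XS.
Unchanged (no nullable symbols): S -> GS; S -> ih; F -> i; G -> hh; G -> iX; X -> SS; X -> h.

S -> GS | ih; F -> h | i | Fh | hF | FhF; G -> XS | hh | iX | FXS; X -> h | SS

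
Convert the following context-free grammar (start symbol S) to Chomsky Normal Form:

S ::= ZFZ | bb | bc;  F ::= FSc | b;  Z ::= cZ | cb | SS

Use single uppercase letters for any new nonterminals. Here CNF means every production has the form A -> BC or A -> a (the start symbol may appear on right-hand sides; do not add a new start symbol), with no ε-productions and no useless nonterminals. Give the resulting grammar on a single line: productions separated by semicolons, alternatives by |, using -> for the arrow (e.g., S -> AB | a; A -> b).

S -> BA | BB | ZD; A -> c; B -> b; C -> SA; D -> FZ; F -> b | FC; Z -> AB | AZ | SS

No ε-productions.
No unit productions to eliminate.
TERM: introduce B -> b, A -> c and substitute in every rule of length ≥2.
BIN: F -> FSA becomes F -> FC, C -> SA; S -> ZFZ becomes S -> ZD, D -> FZ.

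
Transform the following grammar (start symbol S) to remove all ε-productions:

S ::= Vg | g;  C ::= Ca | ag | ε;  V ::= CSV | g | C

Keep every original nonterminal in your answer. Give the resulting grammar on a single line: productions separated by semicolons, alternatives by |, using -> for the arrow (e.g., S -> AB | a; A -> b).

Nullable set: {C, V}.
S -> Vg: V nullable, giving Vg | g.
Drop C -> ε.
C -> Ca: C nullable, giving Ca | a.
V -> C: C nullable, giving C.
V -> CSV: C, V nullable, giving CS | CSV | S | SV.
Unchanged (no nullable symbols): S -> g; C -> ag; V -> g.

S -> g | Vg; C -> a | Ca | ag; V -> C | S | g | CS | SV | CSV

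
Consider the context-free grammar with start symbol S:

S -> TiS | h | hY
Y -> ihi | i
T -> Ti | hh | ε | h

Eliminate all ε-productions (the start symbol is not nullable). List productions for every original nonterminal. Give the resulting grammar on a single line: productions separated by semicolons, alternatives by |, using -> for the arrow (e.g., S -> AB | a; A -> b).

Nullable set: {T}.
S -> TiS: T nullable, giving TiS | iS.
Drop T -> ε.
T -> Ti: T nullable, giving Ti | i.
Unchanged (no nullable symbols): S -> h; S -> hY; T -> h; T -> hh; Y -> i; Y -> ihi.

S -> h | hY | iS | TiS; T -> h | i | Ti | hh; Y -> i | ihi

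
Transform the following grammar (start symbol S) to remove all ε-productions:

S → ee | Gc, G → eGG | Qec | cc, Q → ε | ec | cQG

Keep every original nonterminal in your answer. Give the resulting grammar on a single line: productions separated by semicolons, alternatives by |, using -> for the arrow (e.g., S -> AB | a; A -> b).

S -> Gc | ee; G -> cc | ec | Qec | eGG; Q -> cG | ec | cQG

Nullable set: {Q}.
G -> Qec: Q nullable, giving Qec | ec.
Drop Q -> ε.
Q -> cQG: Q nullable, giving cG | cQG.
Unchanged (no nullable symbols): S -> Gc; S -> ee; G -> cc; G -> eGG; Q -> ec.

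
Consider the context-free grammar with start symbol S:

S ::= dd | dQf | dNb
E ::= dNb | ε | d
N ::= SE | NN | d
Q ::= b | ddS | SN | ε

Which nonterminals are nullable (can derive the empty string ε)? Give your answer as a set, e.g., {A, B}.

{E, Q}

Directly nullable (have an ε-rule): {E, Q}.
Not nullable: N, S — each has a terminal in every rule's right-hand side or depends on a non-nullable symbol.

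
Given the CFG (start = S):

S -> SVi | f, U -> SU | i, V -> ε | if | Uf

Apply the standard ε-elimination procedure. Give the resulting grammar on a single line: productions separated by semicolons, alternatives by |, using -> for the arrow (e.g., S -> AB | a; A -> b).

Nullable set: {V}.
S -> SVi: V nullable, giving SVi | Si.
Drop V -> ε.
Unchanged (no nullable symbols): S -> f; U -> SU; U -> i; V -> Uf; V -> if.

S -> f | Si | SVi; U -> i | SU; V -> Uf | if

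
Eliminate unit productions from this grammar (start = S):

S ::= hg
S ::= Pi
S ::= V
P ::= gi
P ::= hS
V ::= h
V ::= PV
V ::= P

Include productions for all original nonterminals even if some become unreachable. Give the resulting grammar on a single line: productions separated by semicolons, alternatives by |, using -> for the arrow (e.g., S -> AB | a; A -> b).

S -> h | PV | Pi | gi | hS | hg; P -> gi | hS; V -> h | PV | gi | hS

Unit productions: S->V, V->P.
Unit pairs (A ⇒* B via units): (S,P), (S,V), (V,P).
S: inherits non-unit rules of {P, S, V} → PV | Pi | gi | h | hS | hg.
P: inherits non-unit rules of {P} → gi | hS.
V: inherits non-unit rules of {P, V} → PV | gi | h | hS.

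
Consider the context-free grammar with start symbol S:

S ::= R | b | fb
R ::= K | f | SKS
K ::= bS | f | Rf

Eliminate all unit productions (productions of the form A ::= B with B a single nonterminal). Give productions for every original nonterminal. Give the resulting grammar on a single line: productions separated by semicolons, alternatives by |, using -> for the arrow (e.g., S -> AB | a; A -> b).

S -> b | f | Rf | bS | fb | SKS; K -> f | Rf | bS; R -> f | Rf | bS | SKS

Unit productions: R->K, S->R.
Unit pairs (A ⇒* B via units): (R,K), (S,K), (S,R).
S: inherits non-unit rules of {K, R, S} → Rf | SKS | b | bS | f | fb.
K: inherits non-unit rules of {K} → Rf | bS | f.
R: inherits non-unit rules of {K, R} → Rf | SKS | bS | f.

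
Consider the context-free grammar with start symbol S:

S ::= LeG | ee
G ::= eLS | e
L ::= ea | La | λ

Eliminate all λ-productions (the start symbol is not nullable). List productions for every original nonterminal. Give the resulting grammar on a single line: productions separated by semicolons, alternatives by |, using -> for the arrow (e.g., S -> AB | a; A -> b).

Nullable set: {L}.
S -> LeG: L nullable, giving LeG | eG.
G -> eLS: L nullable, giving eLS | eS.
Drop L -> λ.
L -> La: L nullable, giving La | a.
Unchanged (no nullable symbols): S -> ee; G -> e; L -> ea.

S -> eG | ee | LeG; G -> e | eS | eLS; L -> a | La | ea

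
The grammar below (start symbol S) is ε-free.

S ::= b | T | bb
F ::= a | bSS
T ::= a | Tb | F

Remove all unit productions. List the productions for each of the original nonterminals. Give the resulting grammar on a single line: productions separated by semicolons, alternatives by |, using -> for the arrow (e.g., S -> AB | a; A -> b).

S -> a | b | Tb | bb | bSS; F -> a | bSS; T -> a | Tb | bSS

Unit productions: S->T, T->F.
Unit pairs (A ⇒* B via units): (S,F), (S,T), (T,F).
S: inherits non-unit rules of {F, S, T} → Tb | a | b | bSS | bb.
F: inherits non-unit rules of {F} → a | bSS.
T: inherits non-unit rules of {F, T} → Tb | a | bSS.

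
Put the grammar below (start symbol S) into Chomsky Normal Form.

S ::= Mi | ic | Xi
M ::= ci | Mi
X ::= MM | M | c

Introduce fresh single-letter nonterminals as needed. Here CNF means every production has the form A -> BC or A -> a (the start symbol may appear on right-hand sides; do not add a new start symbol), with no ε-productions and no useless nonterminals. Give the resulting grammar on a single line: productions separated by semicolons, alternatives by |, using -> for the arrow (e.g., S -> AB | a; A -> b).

S -> AB | MA | XA; A -> i; B -> c; M -> BA | MA; X -> c | BA | MA | MM

No ε-productions.
After unit-elimination: S -> Mi | Xi | ic; M -> Mi | ci; X -> c | MM | Mi | ci.
TERM: introduce B -> c, A -> i and substitute in every rule of length ≥2.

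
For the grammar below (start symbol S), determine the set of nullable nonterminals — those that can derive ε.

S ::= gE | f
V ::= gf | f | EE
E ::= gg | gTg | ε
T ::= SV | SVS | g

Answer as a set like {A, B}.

{E, V}

Directly nullable (have an ε-rule): {E}.
V is nullable via V -> EE (every symbol on the right is already known nullable).
Not nullable: S, T — each has a terminal in every rule's right-hand side or depends on a non-nullable symbol.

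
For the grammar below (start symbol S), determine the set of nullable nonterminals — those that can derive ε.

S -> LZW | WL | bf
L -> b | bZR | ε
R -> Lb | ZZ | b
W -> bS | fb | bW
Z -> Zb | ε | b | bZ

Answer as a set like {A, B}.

{L, R, Z}

Directly nullable (have an ε-rule): {L, Z}.
R is nullable via R -> ZZ (every symbol on the right is already known nullable).
Not nullable: S, W — each has a terminal in every rule's right-hand side or depends on a non-nullable symbol.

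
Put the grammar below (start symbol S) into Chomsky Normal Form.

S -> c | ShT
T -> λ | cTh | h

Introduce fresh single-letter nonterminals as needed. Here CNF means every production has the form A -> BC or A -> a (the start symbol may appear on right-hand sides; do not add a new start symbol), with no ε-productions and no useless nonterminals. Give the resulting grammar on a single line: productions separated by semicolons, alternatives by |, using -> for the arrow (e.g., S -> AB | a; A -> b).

S -> c | SA | SC; A -> h; B -> c; C -> AT; D -> TA; T -> h | BA | BD

Nullable: {T}; after ε-elimination: S -> c | Sh | ShT; T -> h | ch | cTh.
No unit productions to eliminate.
TERM: introduce B -> c, A -> h and substitute in every rule of length ≥2.
BIN: S -> SAT becomes S -> SC, C -> AT; T -> BTA becomes T -> BD, D -> TA.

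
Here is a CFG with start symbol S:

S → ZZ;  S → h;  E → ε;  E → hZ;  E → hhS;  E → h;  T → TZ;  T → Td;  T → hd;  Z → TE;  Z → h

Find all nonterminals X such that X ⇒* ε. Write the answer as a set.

Directly nullable (have an ε-rule): {E}.
Not nullable: S, T, Z — each has a terminal in every rule's right-hand side or depends on a non-nullable symbol.

{E}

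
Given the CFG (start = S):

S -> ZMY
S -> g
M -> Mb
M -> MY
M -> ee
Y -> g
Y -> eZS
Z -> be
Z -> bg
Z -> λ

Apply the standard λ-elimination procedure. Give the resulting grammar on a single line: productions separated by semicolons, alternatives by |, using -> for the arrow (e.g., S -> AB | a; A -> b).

S -> g | MY | ZMY; M -> MY | Mb | ee; Y -> g | eS | eZS; Z -> be | bg

Nullable set: {Z}.
S -> ZMY: Z nullable, giving MY | ZMY.
Y -> eZS: Z nullable, giving eS | eZS.
Drop Z -> λ.
Unchanged (no nullable symbols): S -> g; M -> MY; M -> Mb; M -> ee; Y -> g; Z -> be; Z -> bg.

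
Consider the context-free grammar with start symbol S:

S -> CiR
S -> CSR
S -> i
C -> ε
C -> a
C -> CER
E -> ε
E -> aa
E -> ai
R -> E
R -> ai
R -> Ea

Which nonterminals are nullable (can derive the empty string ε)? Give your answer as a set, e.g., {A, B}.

{C, E, R}

Directly nullable (have an ε-rule): {C, E}.
R is nullable via R -> E (every symbol on the right is already known nullable).
Not nullable: S — each has a terminal in every rule's right-hand side or depends on a non-nullable symbol.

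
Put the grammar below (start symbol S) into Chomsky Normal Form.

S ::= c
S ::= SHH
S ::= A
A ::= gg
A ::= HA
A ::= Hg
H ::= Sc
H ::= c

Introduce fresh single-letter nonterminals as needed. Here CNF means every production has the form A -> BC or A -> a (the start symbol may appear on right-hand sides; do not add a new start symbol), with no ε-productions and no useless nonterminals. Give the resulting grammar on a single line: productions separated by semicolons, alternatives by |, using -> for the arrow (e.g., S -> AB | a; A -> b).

No ε-productions.
After unit-elimination: S -> c | HA | Hg | gg | SHH; A -> HA | Hg | gg; H -> c | Sc.
TERM: introduce C -> c, B -> g and substitute in every rule of length ≥2.
BIN: S -> SHH becomes S -> SD, D -> HH.

S -> c | BB | HA | HB | SD; A -> BB | HA | HB; B -> g; C -> c; D -> HH; H -> c | SC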